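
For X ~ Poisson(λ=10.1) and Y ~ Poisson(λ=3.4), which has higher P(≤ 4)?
Y has higher probability (P(Y ≤ 4) = 0.7442 > P(X ≤ 4) = 0.0274)

Compute P(≤ 4) for each distribution:

X ~ Poisson(λ=10.1):
P(X ≤ 4) = 0.0274

Y ~ Poisson(λ=3.4):
P(Y ≤ 4) = 0.7442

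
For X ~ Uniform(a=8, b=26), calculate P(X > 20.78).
0.290000

We have X ~ Uniform(a=8, b=26).

P(X > 20.78) = 1 - P(X ≤ 20.78)
                = 1 - F(20.78)
                = 1 - 0.710000
                = 0.290000

So there's approximately a 29.0% chance that X exceeds 20.78.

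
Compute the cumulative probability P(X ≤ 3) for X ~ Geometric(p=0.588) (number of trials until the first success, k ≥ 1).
0.930065

We have X ~ Geometric(p=0.588) (number of trials until the first success, k ≥ 1).

The CDF gives us P(X ≤ k).

Using the CDF:
P(X ≤ 3) = 0.930065

This means there's approximately a 93.0% chance that X is at most 3.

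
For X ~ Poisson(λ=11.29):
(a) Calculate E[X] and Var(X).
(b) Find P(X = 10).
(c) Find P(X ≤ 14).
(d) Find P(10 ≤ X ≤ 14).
(a) E[X] = 11.2900, Var(X) = 11.2900
(b) P(X = 10) = 0.115876
(c) P(X ≤ 14) = 0.832125
(d) P(10 ≤ X ≤ 14) = 0.522240

We have X ~ Poisson(λ=11.29).

(a) Moments:
E[X] = 11.2900
Var(X) = 11.2900
σ = √Var(X) = 3.3601

(b) Point probability using PMF:
P(X = 10) = 0.115876

(c) Cumulative probability using CDF:
P(X ≤ 14) = F(14) = 0.832125

(d) Range probability:
P(10 ≤ X ≤ 14) = P(X ≤ 14) - P(X ≤ 9)
                   = F(14) - F(9)
                   = 0.832125 - 0.309885
                   = 0.522240

This means approximately 52.2% of outcomes fall in the interval [10, 14].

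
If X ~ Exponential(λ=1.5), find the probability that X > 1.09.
0.194952

We have X ~ Exponential(λ=1.5).

P(X > 1.09) = 1 - P(X ≤ 1.09)
                = 1 - F(1.09)
                = 1 - 0.805048
                = 0.194952

So there's approximately a 19.5% chance that X exceeds 1.09.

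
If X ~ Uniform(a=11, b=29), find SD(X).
5.1962

We have X ~ Uniform(a=11, b=29).

For a Uniform distribution with a=11, b=29:
σ = √Var(X) = 5.1962

The standard deviation is the square root of the variance.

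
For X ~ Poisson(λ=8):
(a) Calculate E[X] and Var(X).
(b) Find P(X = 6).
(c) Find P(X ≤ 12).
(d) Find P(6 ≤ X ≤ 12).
(a) E[X] = 8.0000, Var(X) = 8.0000
(b) P(X = 6) = 0.122138
(c) P(X ≤ 12) = 0.936203
(d) P(6 ≤ X ≤ 12) = 0.744967

We have X ~ Poisson(λ=8).

(a) Moments:
E[X] = 8.0000
Var(X) = 8.0000
σ = √Var(X) = 2.8284

(b) Point probability using PMF:
P(X = 6) = 0.122138

(c) Cumulative probability using CDF:
P(X ≤ 12) = F(12) = 0.936203

(d) Range probability:
P(6 ≤ X ≤ 12) = P(X ≤ 12) - P(X ≤ 5)
                   = F(12) - F(5)
                   = 0.936203 - 0.191236
                   = 0.744967

This means approximately 74.5% of outcomes fall in the interval [6, 12].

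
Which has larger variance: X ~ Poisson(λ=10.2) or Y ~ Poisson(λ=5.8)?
X has larger variance (10.2000 > 5.8000)

Compute the variance for each distribution:

X ~ Poisson(λ=10.2):
Var(X) = 10.2000

Y ~ Poisson(λ=5.8):
Var(Y) = 5.8000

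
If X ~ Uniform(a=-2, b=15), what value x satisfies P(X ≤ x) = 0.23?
1.9100

We have X ~ Uniform(a=-2, b=15).

We want to find x such that P(X ≤ x) = 0.23.

This is the 23rd percentile, which means 23% of values fall below this point.

Using the inverse CDF (quantile function):
x = F⁻¹(0.23) = 1.9100

Verification: P(X ≤ 1.9100) = 0.23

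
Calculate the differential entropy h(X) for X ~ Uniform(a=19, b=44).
3.2189 nats

We have X ~ Uniform(a=19, b=44).

The differential entropy measures the uncertainty or information content of the distribution.

For a Uniform distribution with a=19, b=44:
h(X) = 3.2189 nats

(In bits, this would be 4.6439 bits.)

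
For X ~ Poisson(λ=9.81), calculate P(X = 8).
0.116789

We have X ~ Poisson(λ=9.81).

For a Poisson distribution, the PMF gives us the probability of each outcome.

Using the PMF formula:
P(X = 8) = 0.116789

Rounded to 4 decimal places: 0.1168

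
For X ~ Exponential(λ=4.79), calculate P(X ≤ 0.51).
0.913092

We have X ~ Exponential(λ=4.79).

The CDF gives us P(X ≤ k).

Using the CDF:
P(X ≤ 0.51) = 0.913092

This means there's approximately a 91.3% chance that X is at most 0.51.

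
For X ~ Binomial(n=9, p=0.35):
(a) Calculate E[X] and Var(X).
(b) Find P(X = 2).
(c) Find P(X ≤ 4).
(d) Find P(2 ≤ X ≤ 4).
(a) E[X] = 3.1500, Var(X) = 2.0475
(b) P(X = 2) = 0.216188
(c) P(X ≤ 4) = 0.828281
(d) P(2 ≤ X ≤ 4) = 0.707196

We have X ~ Binomial(n=9, p=0.35).

(a) Moments:
E[X] = 3.1500
Var(X) = 2.0475
σ = √Var(X) = 1.4309

(b) Point probability using PMF:
P(X = 2) = 0.216188

(c) Cumulative probability using CDF:
P(X ≤ 4) = F(4) = 0.828281

(d) Range probability:
P(2 ≤ X ≤ 4) = P(X ≤ 4) - P(X ≤ 1)
                   = F(4) - F(1)
                   = 0.828281 - 0.121085
                   = 0.707196

This means approximately 70.7% of outcomes fall in the interval [2, 4].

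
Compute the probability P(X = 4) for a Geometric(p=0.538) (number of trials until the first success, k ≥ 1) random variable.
0.053053

We have X ~ Geometric(p=0.538) (number of trials until the first success, k ≥ 1).

For a Geometric distribution, the PMF gives us the probability of each outcome.

Using the PMF formula:
P(X = 4) = 0.053053

Rounded to 4 decimal places: 0.0531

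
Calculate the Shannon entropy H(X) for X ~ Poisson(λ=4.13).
2.1037 nats

We have X ~ Poisson(λ=4.13).

The Shannon entropy measures the uncertainty or information content of the distribution.

For a Poisson distribution with λ=4.13:
H(X) = 2.1037 nats

(In bits, this would be 3.0350 bits.)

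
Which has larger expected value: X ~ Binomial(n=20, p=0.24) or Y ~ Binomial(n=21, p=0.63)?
Y has larger mean (13.2300 > 4.8000)

Compute the expected value for each distribution:

X ~ Binomial(n=20, p=0.24):
E[X] = 4.8000

Y ~ Binomial(n=21, p=0.63):
E[Y] = 13.2300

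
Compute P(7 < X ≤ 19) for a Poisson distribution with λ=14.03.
0.891161

We have X ~ Poisson(λ=14.03).

To find P(7 < X ≤ 19), we use:
P(7 < X ≤ 19) = P(X ≤ 19) - P(X ≤ 7)
                 = F(19) - F(7)
                 = 0.922263 - 0.031102
                 = 0.891161

So there's approximately a 89.1% chance that X falls in this range.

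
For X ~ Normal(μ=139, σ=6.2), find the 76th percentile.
143.3791

We have X ~ Normal(μ=139, σ=6.2).

We want to find x such that P(X ≤ x) = 0.76.

This is the 76th percentile, which means 76% of values fall below this point.

Using the inverse CDF (quantile function):
x = F⁻¹(0.76) = 143.3791

Verification: P(X ≤ 143.3791) = 0.76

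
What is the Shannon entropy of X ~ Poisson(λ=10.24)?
2.5735 nats

We have X ~ Poisson(λ=10.24).

The Shannon entropy measures the uncertainty or information content of the distribution.

For a Poisson distribution with λ=10.24:
H(X) = 2.5735 nats

(In bits, this would be 3.7128 bits.)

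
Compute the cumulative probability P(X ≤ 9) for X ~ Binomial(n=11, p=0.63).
0.953708

We have X ~ Binomial(n=11, p=0.63).

The CDF gives us P(X ≤ k).

Using the CDF:
P(X ≤ 9) = 0.953708

This means there's approximately a 95.4% chance that X is at most 9.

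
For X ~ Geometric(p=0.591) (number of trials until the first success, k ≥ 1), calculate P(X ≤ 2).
0.832719

We have X ~ Geometric(p=0.591) (number of trials until the first success, k ≥ 1).

The CDF gives us P(X ≤ k).

Using the CDF:
P(X ≤ 2) = 0.832719

This means there's approximately a 83.3% chance that X is at most 2.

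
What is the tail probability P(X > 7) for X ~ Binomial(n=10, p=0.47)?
0.036556

We have X ~ Binomial(n=10, p=0.47).

P(X > 7) = 1 - P(X ≤ 7)
                = 1 - F(7)
                = 1 - 0.963444
                = 0.036556

So there's approximately a 3.7% chance that X exceeds 7.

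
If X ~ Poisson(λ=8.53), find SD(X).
2.9206

We have X ~ Poisson(λ=8.53).

For a Poisson distribution with λ=8.53:
σ = √Var(X) = 2.9206

The standard deviation is the square root of the variance.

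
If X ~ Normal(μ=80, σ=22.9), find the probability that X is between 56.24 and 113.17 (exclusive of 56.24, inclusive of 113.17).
0.776519

We have X ~ Normal(μ=80, σ=22.9).

To find P(56.24 < X ≤ 113.17), we use:
P(56.24 < X ≤ 113.17) = P(X ≤ 113.17) - P(X ≤ 56.24)
                 = F(113.17) - F(56.24)
                 = 0.926257 - 0.149739
                 = 0.776519

So there's approximately a 77.7% chance that X falls in this range.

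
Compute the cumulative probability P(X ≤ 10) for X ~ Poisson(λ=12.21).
0.325605

We have X ~ Poisson(λ=12.21).

The CDF gives us P(X ≤ k).

Using the CDF:
P(X ≤ 10) = 0.325605

This means there's approximately a 32.6% chance that X is at most 10.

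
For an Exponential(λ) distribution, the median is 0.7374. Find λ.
λ = 0.9400

For X ~ Exponential(λ), the CDF is F(x) = 1 - e^(-λx).
The median m satisfies F(m) = 0.5:
1 - e^(-λm) = 0.5
e^(-λm) = 0.5
λm = ln(2)
m = ln(2) / λ

Given m = 0.7374:
λ = ln(2) / 0.7374 = 0.693147 / 0.7374 = 0.9400

Verification: ln(2) / 0.9400 = 0.7374 ✓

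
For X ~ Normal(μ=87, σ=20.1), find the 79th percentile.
103.2091

We have X ~ Normal(μ=87, σ=20.1).

We want to find x such that P(X ≤ x) = 0.79.

This is the 79th percentile, which means 79% of values fall below this point.

Using the inverse CDF (quantile function):
x = F⁻¹(0.79) = 103.2091

Verification: P(X ≤ 103.2091) = 0.79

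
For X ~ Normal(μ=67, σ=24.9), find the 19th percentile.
45.1404

We have X ~ Normal(μ=67, σ=24.9).

We want to find x such that P(X ≤ x) = 0.19.

This is the 19th percentile, which means 19% of values fall below this point.

Using the inverse CDF (quantile function):
x = F⁻¹(0.19) = 45.1404

Verification: P(X ≤ 45.1404) = 0.19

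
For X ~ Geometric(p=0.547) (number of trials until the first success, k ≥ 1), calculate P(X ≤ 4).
0.957889

We have X ~ Geometric(p=0.547) (number of trials until the first success, k ≥ 1).

The CDF gives us P(X ≤ k).

Using the CDF:
P(X ≤ 4) = 0.957889

This means there's approximately a 95.8% chance that X is at most 4.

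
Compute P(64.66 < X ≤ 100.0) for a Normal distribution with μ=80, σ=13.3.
0.809302

We have X ~ Normal(μ=80, σ=13.3).

To find P(64.66 < X ≤ 100.0), we use:
P(64.66 < X ≤ 100.0) = P(X ≤ 100.0) - P(X ≤ 64.66)
                 = F(100.0) - F(64.66)
                 = 0.933678 - 0.124377
                 = 0.809302

So there's approximately a 80.9% chance that X falls in this range.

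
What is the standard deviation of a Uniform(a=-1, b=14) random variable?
4.3301

We have X ~ Uniform(a=-1, b=14).

For a Uniform distribution with a=-1, b=14:
σ = √Var(X) = 4.3301

The standard deviation is the square root of the variance.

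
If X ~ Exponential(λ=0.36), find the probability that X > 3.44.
0.289848

We have X ~ Exponential(λ=0.36).

P(X > 3.44) = 1 - P(X ≤ 3.44)
                = 1 - F(3.44)
                = 1 - 0.710152
                = 0.289848

So there's approximately a 29.0% chance that X exceeds 3.44.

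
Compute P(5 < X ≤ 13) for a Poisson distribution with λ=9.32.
0.811280

We have X ~ Poisson(λ=9.32).

To find P(5 < X ≤ 13), we use:
P(5 < X ≤ 13) = P(X ≤ 13) - P(X ≤ 5)
                 = F(13) - F(5)
                 = 0.908874 - 0.097595
                 = 0.811280

So there's approximately a 81.1% chance that X falls in this range.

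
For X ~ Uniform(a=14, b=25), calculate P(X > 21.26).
0.340000

We have X ~ Uniform(a=14, b=25).

P(X > 21.26) = 1 - P(X ≤ 21.26)
                = 1 - F(21.26)
                = 1 - 0.660000
                = 0.340000

So there's approximately a 34.0% chance that X exceeds 21.26.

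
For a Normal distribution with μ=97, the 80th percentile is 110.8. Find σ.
σ = 16.3969

For X ~ Normal(μ, σ), the p-th percentile satisfies x = μ + z_p × σ,
where z_p = Φ⁻¹(p) is the standard normal quantile.

Step 1: z_{0.8} = Φ⁻¹(0.8) = 0.8416

Step 2: Solve for σ:
110.8 = 97 + 0.8416 × σ
σ = (110.8 - 97) / 0.8416
σ = 13.80 / 0.8416
σ = 16.3969

Verification: μ + z × σ = 97 + 0.8416 × 16.3969 = 110.80 ✓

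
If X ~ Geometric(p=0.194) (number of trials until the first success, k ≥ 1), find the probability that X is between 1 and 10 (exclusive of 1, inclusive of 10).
0.690295

We have X ~ Geometric(p=0.194) (number of trials until the first success, k ≥ 1).

To find P(1 < X ≤ 10), we use:
P(1 < X ≤ 10) = P(X ≤ 10) - P(X ≤ 1)
                 = F(10) - F(1)
                 = 0.884295 - 0.194000
                 = 0.690295

So there's approximately a 69.0% chance that X falls in this range.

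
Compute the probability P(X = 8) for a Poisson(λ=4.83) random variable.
0.058670

We have X ~ Poisson(λ=4.83).

For a Poisson distribution, the PMF gives us the probability of each outcome.

Using the PMF formula:
P(X = 8) = 0.058670

Rounded to 4 decimal places: 0.0587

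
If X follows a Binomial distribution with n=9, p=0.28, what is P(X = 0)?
0.051999

We have X ~ Binomial(n=9, p=0.28).

For a Binomial distribution, the PMF gives us the probability of each outcome.

Using the PMF formula:
P(X = 0) = 0.051999

Rounded to 4 decimal places: 0.0520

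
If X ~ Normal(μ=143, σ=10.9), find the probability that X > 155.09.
0.133677

We have X ~ Normal(μ=143, σ=10.9).

P(X > 155.09) = 1 - P(X ≤ 155.09)
                = 1 - F(155.09)
                = 1 - 0.866323
                = 0.133677

So there's approximately a 13.4% chance that X exceeds 155.09.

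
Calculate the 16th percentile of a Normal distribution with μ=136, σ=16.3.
119.7903

We have X ~ Normal(μ=136, σ=16.3).

We want to find x such that P(X ≤ x) = 0.16.

This is the 16th percentile, which means 16% of values fall below this point.

Using the inverse CDF (quantile function):
x = F⁻¹(0.16) = 119.7903

Verification: P(X ≤ 119.7903) = 0.16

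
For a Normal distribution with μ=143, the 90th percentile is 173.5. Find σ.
σ = 23.7993

For X ~ Normal(μ, σ), the p-th percentile satisfies x = μ + z_p × σ,
where z_p = Φ⁻¹(p) is the standard normal quantile.

Step 1: z_{0.9} = Φ⁻¹(0.9) = 1.2816

Step 2: Solve for σ:
173.5 = 143 + 1.2816 × σ
σ = (173.5 - 143) / 1.2816
σ = 30.50 / 1.2816
σ = 23.7993

Verification: μ + z × σ = 143 + 1.2816 × 23.7993 = 173.50 ✓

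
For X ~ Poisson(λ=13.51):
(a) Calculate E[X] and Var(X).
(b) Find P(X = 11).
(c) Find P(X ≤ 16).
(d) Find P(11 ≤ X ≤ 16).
(a) E[X] = 13.5100, Var(X) = 13.5100
(b) P(X = 11) = 0.093054
(c) P(X ≤ 16) = 0.796747
(d) P(11 ≤ X ≤ 16) = 0.586279

We have X ~ Poisson(λ=13.51).

(a) Moments:
E[X] = 13.5100
Var(X) = 13.5100
σ = √Var(X) = 3.6756

(b) Point probability using PMF:
P(X = 11) = 0.093054

(c) Cumulative probability using CDF:
P(X ≤ 16) = F(16) = 0.796747

(d) Range probability:
P(11 ≤ X ≤ 16) = P(X ≤ 16) - P(X ≤ 10)
                   = F(16) - F(10)
                   = 0.796747 - 0.210468
                   = 0.586279

This means approximately 58.6% of outcomes fall in the interval [11, 16].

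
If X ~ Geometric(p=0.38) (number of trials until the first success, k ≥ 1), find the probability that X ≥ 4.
0.238328

We have X ~ Geometric(p=0.38) (number of trials until the first success, k ≥ 1).

For discrete distributions, P(X ≥ 4) = 1 - P(X ≤ 3).

P(X ≤ 3) = 0.761672
P(X ≥ 4) = 1 - 0.761672 = 0.238328

So there's approximately a 23.8% chance that X is at least 4.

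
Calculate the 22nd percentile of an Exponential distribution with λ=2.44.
0.1018

We have X ~ Exponential(λ=2.44).

We want to find x such that P(X ≤ x) = 0.22.

This is the 22nd percentile, which means 22% of values fall below this point.

Using the inverse CDF (quantile function):
x = F⁻¹(0.22) = 0.1018

Verification: P(X ≤ 0.1018) = 0.22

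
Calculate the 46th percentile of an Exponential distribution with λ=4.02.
0.1533

We have X ~ Exponential(λ=4.02).

We want to find x such that P(X ≤ x) = 0.46.

This is the 46th percentile, which means 46% of values fall below this point.

Using the inverse CDF (quantile function):
x = F⁻¹(0.46) = 0.1533

Verification: P(X ≤ 0.1533) = 0.46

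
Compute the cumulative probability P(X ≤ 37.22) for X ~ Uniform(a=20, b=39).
0.906316

We have X ~ Uniform(a=20, b=39).

The CDF gives us P(X ≤ k).

Using the CDF:
P(X ≤ 37.22) = 0.906316

This means there's approximately a 90.6% chance that X is at most 37.22.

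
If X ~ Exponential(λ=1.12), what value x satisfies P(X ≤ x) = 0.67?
0.9899

We have X ~ Exponential(λ=1.12).

We want to find x such that P(X ≤ x) = 0.67.

This is the 67th percentile, which means 67% of values fall below this point.

Using the inverse CDF (quantile function):
x = F⁻¹(0.67) = 0.9899

Verification: P(X ≤ 0.9899) = 0.67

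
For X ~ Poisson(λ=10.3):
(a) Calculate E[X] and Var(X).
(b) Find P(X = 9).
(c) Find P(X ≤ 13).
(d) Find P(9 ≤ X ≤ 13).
(a) E[X] = 10.3000, Var(X) = 10.3000
(b) P(X = 9) = 0.120931
(c) P(X ≤ 13) = 0.841622
(d) P(9 ≤ X ≤ 13) = 0.541551

We have X ~ Poisson(λ=10.3).

(a) Moments:
E[X] = 10.3000
Var(X) = 10.3000
σ = √Var(X) = 3.2094

(b) Point probability using PMF:
P(X = 9) = 0.120931

(c) Cumulative probability using CDF:
P(X ≤ 13) = F(13) = 0.841622

(d) Range probability:
P(9 ≤ X ≤ 13) = P(X ≤ 13) - P(X ≤ 8)
                   = F(13) - F(8)
                   = 0.841622 - 0.300072
                   = 0.541551

This means approximately 54.2% of outcomes fall in the interval [9, 13].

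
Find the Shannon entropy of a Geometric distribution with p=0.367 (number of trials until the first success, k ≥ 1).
1.7911 nats

We have X ~ Geometric(p=0.367) (number of trials until the first success, k ≥ 1).

The Shannon entropy measures the uncertainty or information content of the distribution.

For a Geometric distribution with p=0.367 (number of trials until the first success, k ≥ 1):
H(X) = 1.7911 nats

(In bits, this would be 2.5840 bits.)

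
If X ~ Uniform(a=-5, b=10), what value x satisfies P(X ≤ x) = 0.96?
9.4000

We have X ~ Uniform(a=-5, b=10).

We want to find x such that P(X ≤ x) = 0.96.

This is the 96th percentile, which means 96% of values fall below this point.

Using the inverse CDF (quantile function):
x = F⁻¹(0.96) = 9.4000

Verification: P(X ≤ 9.4000) = 0.96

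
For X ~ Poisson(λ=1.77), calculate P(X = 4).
0.069660

We have X ~ Poisson(λ=1.77).

For a Poisson distribution, the PMF gives us the probability of each outcome.

Using the PMF formula:
P(X = 4) = 0.069660

Rounded to 4 decimal places: 0.0697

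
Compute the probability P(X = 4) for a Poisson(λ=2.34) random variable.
0.120338

We have X ~ Poisson(λ=2.34).

For a Poisson distribution, the PMF gives us the probability of each outcome.

Using the PMF formula:
P(X = 4) = 0.120338

Rounded to 4 decimal places: 0.1203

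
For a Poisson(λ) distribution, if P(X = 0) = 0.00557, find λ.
λ = 5.1904

For a Poisson(λ) distribution, the PMF at 0 is:
P(X = 0) = λ^0 e^(-λ) / 0! = e^(-λ)

Given P(X = 0) = 0.00557:
e^(-λ) = 0.00557
-λ = ln(0.00557)
λ = -ln(0.00557) = 5.1904

Verification: e^(-5.1904) = 0.00557 ✓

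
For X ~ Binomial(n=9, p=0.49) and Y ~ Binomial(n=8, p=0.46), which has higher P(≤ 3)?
Y has higher probability (P(Y ≤ 3) = 0.4537 > P(X ≤ 3) = 0.2740)

Compute P(≤ 3) for each distribution:

X ~ Binomial(n=9, p=0.49):
P(X ≤ 3) = 0.2740

Y ~ Binomial(n=8, p=0.46):
P(Y ≤ 3) = 0.4537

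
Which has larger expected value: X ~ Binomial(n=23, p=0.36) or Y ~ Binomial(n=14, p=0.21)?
X has larger mean (8.2800 > 2.9400)

Compute the expected value for each distribution:

X ~ Binomial(n=23, p=0.36):
E[X] = 8.2800

Y ~ Binomial(n=14, p=0.21):
E[Y] = 2.9400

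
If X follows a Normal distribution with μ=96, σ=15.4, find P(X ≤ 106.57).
0.753758

We have X ~ Normal(μ=96, σ=15.4).

The CDF gives us P(X ≤ k).

Using the CDF:
P(X ≤ 106.57) = 0.753758

This means there's approximately a 75.4% chance that X is at most 106.57.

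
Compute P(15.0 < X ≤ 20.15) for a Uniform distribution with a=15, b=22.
0.735714

We have X ~ Uniform(a=15, b=22).

To find P(15.0 < X ≤ 20.15), we use:
P(15.0 < X ≤ 20.15) = P(X ≤ 20.15) - P(X ≤ 15.0)
                 = F(20.15) - F(15.0)
                 = 0.735714 - 0.000000
                 = 0.735714

So there's approximately a 73.6% chance that X falls in this range.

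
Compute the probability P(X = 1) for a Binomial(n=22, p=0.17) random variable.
0.074733

We have X ~ Binomial(n=22, p=0.17).

For a Binomial distribution, the PMF gives us the probability of each outcome.

Using the PMF formula:
P(X = 1) = 0.074733

Rounded to 4 decimal places: 0.0747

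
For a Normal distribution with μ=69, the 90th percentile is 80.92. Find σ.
σ = 9.3012

For X ~ Normal(μ, σ), the p-th percentile satisfies x = μ + z_p × σ,
where z_p = Φ⁻¹(p) is the standard normal quantile.

Step 1: z_{0.9} = Φ⁻¹(0.9) = 1.2816

Step 2: Solve for σ:
80.92 = 69 + 1.2816 × σ
σ = (80.92 - 69) / 1.2816
σ = 11.92 / 1.2816
σ = 9.3012

Verification: μ + z × σ = 69 + 1.2816 × 9.3012 = 80.92 ✓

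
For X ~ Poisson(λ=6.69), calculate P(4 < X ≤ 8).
0.565327

We have X ~ Poisson(λ=6.69).

To find P(4 < X ≤ 8), we use:
P(4 < X ≤ 8) = P(X ≤ 8) - P(X ≤ 4)
                 = F(8) - F(4)
                 = 0.768522 - 0.203195
                 = 0.565327

So there's approximately a 56.5% chance that X falls in this range.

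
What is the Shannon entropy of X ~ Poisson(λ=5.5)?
2.2541 nats

We have X ~ Poisson(λ=5.5).

The Shannon entropy measures the uncertainty or information content of the distribution.

For a Poisson distribution with λ=5.5:
H(X) = 2.2541 nats

(In bits, this would be 3.2520 bits.)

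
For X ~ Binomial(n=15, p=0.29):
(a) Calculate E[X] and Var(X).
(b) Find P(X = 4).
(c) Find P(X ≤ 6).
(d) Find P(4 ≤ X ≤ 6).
(a) E[X] = 4.3500, Var(X) = 3.0885
(b) P(X = 4) = 0.223134
(c) P(X ≤ 6) = 0.886974
(d) P(4 ≤ X ≤ 6) = 0.560136

We have X ~ Binomial(n=15, p=0.29).

(a) Moments:
E[X] = 4.3500
Var(X) = 3.0885
σ = √Var(X) = 1.7574

(b) Point probability using PMF:
P(X = 4) = 0.223134

(c) Cumulative probability using CDF:
P(X ≤ 6) = F(6) = 0.886974

(d) Range probability:
P(4 ≤ X ≤ 6) = P(X ≤ 6) - P(X ≤ 3)
                   = F(6) - F(3)
                   = 0.886974 - 0.326838
                   = 0.560136

This means approximately 56.0% of outcomes fall in the interval [4, 6].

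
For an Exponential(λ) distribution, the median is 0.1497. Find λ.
λ = 4.6302

For X ~ Exponential(λ), the CDF is F(x) = 1 - e^(-λx).
The median m satisfies F(m) = 0.5:
1 - e^(-λm) = 0.5
e^(-λm) = 0.5
λm = ln(2)
m = ln(2) / λ

Given m = 0.1497:
λ = ln(2) / 0.1497 = 0.693147 / 0.1497 = 4.6302

Verification: ln(2) / 4.6302 = 0.1497 ✓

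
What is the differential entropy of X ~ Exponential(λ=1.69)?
0.4753 nats

We have X ~ Exponential(λ=1.69).

The differential entropy measures the uncertainty or information content of the distribution.

For an Exponential distribution with λ=1.69:
h(X) = 0.4753 nats

(In bits, this would be 0.6857 bits.)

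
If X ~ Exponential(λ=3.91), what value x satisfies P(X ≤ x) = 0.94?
0.7195

We have X ~ Exponential(λ=3.91).

We want to find x such that P(X ≤ x) = 0.94.

This is the 94th percentile, which means 94% of values fall below this point.

Using the inverse CDF (quantile function):
x = F⁻¹(0.94) = 0.7195

Verification: P(X ≤ 0.7195) = 0.94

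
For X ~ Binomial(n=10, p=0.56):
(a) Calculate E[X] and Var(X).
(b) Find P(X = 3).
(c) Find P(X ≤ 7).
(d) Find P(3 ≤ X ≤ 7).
(a) E[X] = 5.6000, Var(X) = 2.4640
(b) P(X = 3) = 0.067284
(c) P(X ≤ 7) = 0.888876
(d) P(3 ≤ X ≤ 7) = 0.865317

We have X ~ Binomial(n=10, p=0.56).

(a) Moments:
E[X] = 5.6000
Var(X) = 2.4640
σ = √Var(X) = 1.5697

(b) Point probability using PMF:
P(X = 3) = 0.067284

(c) Cumulative probability using CDF:
P(X ≤ 7) = F(7) = 0.888876

(d) Range probability:
P(3 ≤ X ≤ 7) = P(X ≤ 7) - P(X ≤ 2)
                   = F(7) - F(2)
                   = 0.888876 - 0.023558
                   = 0.865317

This means approximately 86.5% of outcomes fall in the interval [3, 7].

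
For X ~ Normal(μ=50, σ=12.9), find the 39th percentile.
46.3968

We have X ~ Normal(μ=50, σ=12.9).

We want to find x such that P(X ≤ x) = 0.39.

This is the 39th percentile, which means 39% of values fall below this point.

Using the inverse CDF (quantile function):
x = F⁻¹(0.39) = 46.3968

Verification: P(X ≤ 46.3968) = 0.39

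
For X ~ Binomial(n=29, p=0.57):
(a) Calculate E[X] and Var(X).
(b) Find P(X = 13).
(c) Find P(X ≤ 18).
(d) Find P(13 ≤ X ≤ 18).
(a) E[X] = 16.5300, Var(X) = 7.1079
(b) P(X = 13) = 0.062159
(c) P(X ≤ 18) = 0.768448
(d) P(13 ≤ X ≤ 18) = 0.702409

We have X ~ Binomial(n=29, p=0.57).

(a) Moments:
E[X] = 16.5300
Var(X) = 7.1079
σ = √Var(X) = 2.6661

(b) Point probability using PMF:
P(X = 13) = 0.062159

(c) Cumulative probability using CDF:
P(X ≤ 18) = F(18) = 0.768448

(d) Range probability:
P(13 ≤ X ≤ 18) = P(X ≤ 18) - P(X ≤ 12)
                   = F(18) - F(12)
                   = 0.768448 - 0.066038
                   = 0.702409

This means approximately 70.2% of outcomes fall in the interval [13, 18].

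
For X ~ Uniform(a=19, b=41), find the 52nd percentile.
30.4400

We have X ~ Uniform(a=19, b=41).

We want to find x such that P(X ≤ x) = 0.52.

This is the 52nd percentile, which means 52% of values fall below this point.

Using the inverse CDF (quantile function):
x = F⁻¹(0.52) = 30.4400

Verification: P(X ≤ 30.4400) = 0.52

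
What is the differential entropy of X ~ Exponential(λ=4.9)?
-0.5892 nats

We have X ~ Exponential(λ=4.9).

The differential entropy measures the uncertainty or information content of the distribution.

For an Exponential distribution with λ=4.9:
h(X) = -0.5892 nats

(In bits, this would be -0.8501 bits.)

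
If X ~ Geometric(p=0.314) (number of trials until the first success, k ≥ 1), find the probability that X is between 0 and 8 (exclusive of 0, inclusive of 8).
0.950955

We have X ~ Geometric(p=0.314) (number of trials until the first success, k ≥ 1).

To find P(0 < X ≤ 8), we use:
P(0 < X ≤ 8) = P(X ≤ 8) - P(X ≤ 0)
                 = F(8) - F(0)
                 = 0.950955 - 0.000000
                 = 0.950955

So there's approximately a 95.1% chance that X falls in this range.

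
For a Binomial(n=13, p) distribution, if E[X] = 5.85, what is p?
p = 0.45

For a Binomial(n, p) distribution:
E[X] = n × p

Given n = 13 and E[X] = 5.85:
5.85 = 13 × p
p = 5.85 / 13 = 0.45

Verification: Binomial(13, 0.45) has E[X] = 5.85 ✓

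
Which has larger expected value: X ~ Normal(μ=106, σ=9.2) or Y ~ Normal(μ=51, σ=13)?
X has larger mean (106.0000 > 51.0000)

Compute the expected value for each distribution:

X ~ Normal(μ=106, σ=9.2):
E[X] = 106.0000

Y ~ Normal(μ=51, σ=13):
E[Y] = 51.0000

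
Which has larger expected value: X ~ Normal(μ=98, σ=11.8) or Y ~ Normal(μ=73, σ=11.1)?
X has larger mean (98.0000 > 73.0000)

Compute the expected value for each distribution:

X ~ Normal(μ=98, σ=11.8):
E[X] = 98.0000

Y ~ Normal(μ=73, σ=11.1):
E[Y] = 73.0000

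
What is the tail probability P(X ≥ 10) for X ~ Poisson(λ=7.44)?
0.216768

We have X ~ Poisson(λ=7.44).

For discrete distributions, P(X ≥ 10) = 1 - P(X ≤ 9).

P(X ≤ 9) = 0.783232
P(X ≥ 10) = 1 - 0.783232 = 0.216768

So there's approximately a 21.7% chance that X is at least 10.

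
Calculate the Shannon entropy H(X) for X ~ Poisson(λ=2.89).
1.9110 nats

We have X ~ Poisson(λ=2.89).

The Shannon entropy measures the uncertainty or information content of the distribution.

For a Poisson distribution with λ=2.89:
H(X) = 1.9110 nats

(In bits, this would be 2.7570 bits.)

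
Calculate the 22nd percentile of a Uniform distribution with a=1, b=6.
2.1000

We have X ~ Uniform(a=1, b=6).

We want to find x such that P(X ≤ x) = 0.22.

This is the 22nd percentile, which means 22% of values fall below this point.

Using the inverse CDF (quantile function):
x = F⁻¹(0.22) = 2.1000

Verification: P(X ≤ 2.1000) = 0.22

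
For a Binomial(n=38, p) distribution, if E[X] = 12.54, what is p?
p = 0.33

For a Binomial(n, p) distribution:
E[X] = n × p

Given n = 38 and E[X] = 12.54:
12.54 = 38 × p
p = 12.54 / 38 = 0.33

Verification: Binomial(38, 0.33) has E[X] = 12.54 ✓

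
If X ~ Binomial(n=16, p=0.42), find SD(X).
1.9742

We have X ~ Binomial(n=16, p=0.42).

For a Binomial distribution with n=16, p=0.42:
σ = √Var(X) = 1.9742

The standard deviation is the square root of the variance.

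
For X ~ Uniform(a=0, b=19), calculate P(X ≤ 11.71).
0.616316

We have X ~ Uniform(a=0, b=19).

The CDF gives us P(X ≤ k).

Using the CDF:
P(X ≤ 11.71) = 0.616316

This means there's approximately a 61.6% chance that X is at most 11.71.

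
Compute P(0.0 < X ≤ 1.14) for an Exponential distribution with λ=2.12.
0.910793

We have X ~ Exponential(λ=2.12).

To find P(0.0 < X ≤ 1.14), we use:
P(0.0 < X ≤ 1.14) = P(X ≤ 1.14) - P(X ≤ 0.0)
                 = F(1.14) - F(0.0)
                 = 0.910793 - 0.000000
                 = 0.910793

So there's approximately a 91.1% chance that X falls in this range.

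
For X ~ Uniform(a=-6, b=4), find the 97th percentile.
3.7000

We have X ~ Uniform(a=-6, b=4).

We want to find x such that P(X ≤ x) = 0.97.

This is the 97th percentile, which means 97% of values fall below this point.

Using the inverse CDF (quantile function):
x = F⁻¹(0.97) = 3.7000

Verification: P(X ≤ 3.7000) = 0.97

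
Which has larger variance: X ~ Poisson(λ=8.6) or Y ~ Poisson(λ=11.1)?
Y has larger variance (11.1000 > 8.6000)

Compute the variance for each distribution:

X ~ Poisson(λ=8.6):
Var(X) = 8.6000

Y ~ Poisson(λ=11.1):
Var(Y) = 11.1000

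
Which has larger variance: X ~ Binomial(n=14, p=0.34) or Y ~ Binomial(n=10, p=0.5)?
X has larger variance (3.1416 > 2.5000)

Compute the variance for each distribution:

X ~ Binomial(n=14, p=0.34):
Var(X) = 3.1416

Y ~ Binomial(n=10, p=0.5):
Var(Y) = 2.5000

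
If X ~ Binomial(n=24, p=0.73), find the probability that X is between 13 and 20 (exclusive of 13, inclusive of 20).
0.884428

We have X ~ Binomial(n=24, p=0.73).

To find P(13 < X ≤ 20), we use:
P(13 < X ≤ 20) = P(X ≤ 20) - P(X ≤ 13)
                 = F(20) - F(13)
                 = 0.921303 - 0.036875
                 = 0.884428

So there's approximately a 88.4% chance that X falls in this range.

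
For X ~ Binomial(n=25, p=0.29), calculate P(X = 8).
0.160189

We have X ~ Binomial(n=25, p=0.29).

For a Binomial distribution, the PMF gives us the probability of each outcome.

Using the PMF formula:
P(X = 8) = 0.160189

Rounded to 4 decimal places: 0.1602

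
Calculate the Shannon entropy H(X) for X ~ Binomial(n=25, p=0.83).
2.0363 nats

We have X ~ Binomial(n=25, p=0.83).

The Shannon entropy measures the uncertainty or information content of the distribution.

For a Binomial distribution with n=25, p=0.83:
H(X) = 2.0363 nats

(In bits, this would be 2.9378 bits.)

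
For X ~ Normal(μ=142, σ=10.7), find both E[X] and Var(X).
E[X] = 142.0000, Var(X) = 114.4900

We have X ~ Normal(μ=142, σ=10.7).

For a Normal distribution with μ=142, σ=10.7:

Expected value:
E[X] = 142.0000

Variance:
Var(X) = 114.4900

Standard deviation:
σ = √Var(X) = 10.7000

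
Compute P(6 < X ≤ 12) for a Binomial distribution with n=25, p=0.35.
0.766152

We have X ~ Binomial(n=25, p=0.35).

To find P(6 < X ≤ 12), we use:
P(6 < X ≤ 12) = P(X ≤ 12) - P(X ≤ 6)
                 = F(12) - F(6)
                 = 0.939555 - 0.173403
                 = 0.766152

So there's approximately a 76.6% chance that X falls in this range.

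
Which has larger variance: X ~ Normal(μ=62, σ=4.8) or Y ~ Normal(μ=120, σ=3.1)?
X has larger variance (23.0400 > 9.6100)

Compute the variance for each distribution:

X ~ Normal(μ=62, σ=4.8):
Var(X) = 23.0400

Y ~ Normal(μ=120, σ=3.1):
Var(Y) = 9.6100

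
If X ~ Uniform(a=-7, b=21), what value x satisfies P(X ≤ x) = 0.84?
16.5200

We have X ~ Uniform(a=-7, b=21).

We want to find x such that P(X ≤ x) = 0.84.

This is the 84th percentile, which means 84% of values fall below this point.

Using the inverse CDF (quantile function):
x = F⁻¹(0.84) = 16.5200

Verification: P(X ≤ 16.5200) = 0.84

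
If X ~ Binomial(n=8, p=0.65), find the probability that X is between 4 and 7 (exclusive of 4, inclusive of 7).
0.674535

We have X ~ Binomial(n=8, p=0.65).

To find P(4 < X ≤ 7), we use:
P(4 < X ≤ 7) = P(X ≤ 7) - P(X ≤ 4)
                 = F(7) - F(4)
                 = 0.968136 - 0.293601
                 = 0.674535

So there's approximately a 67.5% chance that X falls in this range.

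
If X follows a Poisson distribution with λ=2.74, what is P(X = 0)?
0.064570

We have X ~ Poisson(λ=2.74).

For a Poisson distribution, the PMF gives us the probability of each outcome.

Using the PMF formula:
P(X = 0) = 0.064570

Rounded to 4 decimal places: 0.0646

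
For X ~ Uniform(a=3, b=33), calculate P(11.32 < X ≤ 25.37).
0.468333

We have X ~ Uniform(a=3, b=33).

To find P(11.32 < X ≤ 25.37), we use:
P(11.32 < X ≤ 25.37) = P(X ≤ 25.37) - P(X ≤ 11.32)
                 = F(25.37) - F(11.32)
                 = 0.745667 - 0.277333
                 = 0.468333

So there's approximately a 46.8% chance that X falls in this range.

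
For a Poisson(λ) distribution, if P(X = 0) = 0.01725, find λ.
λ = 4.0599

For a Poisson(λ) distribution, the PMF at 0 is:
P(X = 0) = λ^0 e^(-λ) / 0! = e^(-λ)

Given P(X = 0) = 0.01725:
e^(-λ) = 0.01725
-λ = ln(0.01725)
λ = -ln(0.01725) = 4.0599

Verification: e^(-4.0599) = 0.01725 ✓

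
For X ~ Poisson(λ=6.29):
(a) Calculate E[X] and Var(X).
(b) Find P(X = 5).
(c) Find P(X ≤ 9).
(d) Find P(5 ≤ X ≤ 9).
(a) E[X] = 6.2900, Var(X) = 6.2900
(b) P(X = 5) = 0.152181
(c) P(X ≤ 9) = 0.894669
(d) P(5 ≤ X ≤ 9) = 0.646558

We have X ~ Poisson(λ=6.29).

(a) Moments:
E[X] = 6.2900
Var(X) = 6.2900
σ = √Var(X) = 2.5080

(b) Point probability using PMF:
P(X = 5) = 0.152181

(c) Cumulative probability using CDF:
P(X ≤ 9) = F(9) = 0.894669

(d) Range probability:
P(5 ≤ X ≤ 9) = P(X ≤ 9) - P(X ≤ 4)
                   = F(9) - F(4)
                   = 0.894669 - 0.248111
                   = 0.646558

This means approximately 64.7% of outcomes fall in the interval [5, 9].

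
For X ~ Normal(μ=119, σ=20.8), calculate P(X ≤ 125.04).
0.614239

We have X ~ Normal(μ=119, σ=20.8).

The CDF gives us P(X ≤ k).

Using the CDF:
P(X ≤ 125.04) = 0.614239

This means there's approximately a 61.4% chance that X is at most 125.04.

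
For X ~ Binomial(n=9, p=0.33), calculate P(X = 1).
0.120602

We have X ~ Binomial(n=9, p=0.33).

For a Binomial distribution, the PMF gives us the probability of each outcome.

Using the PMF formula:
P(X = 1) = 0.120602

Rounded to 4 decimal places: 0.1206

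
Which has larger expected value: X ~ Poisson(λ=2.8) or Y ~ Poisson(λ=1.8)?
X has larger mean (2.8000 > 1.8000)

Compute the expected value for each distribution:

X ~ Poisson(λ=2.8):
E[X] = 2.8000

Y ~ Poisson(λ=1.8):
E[Y] = 1.8000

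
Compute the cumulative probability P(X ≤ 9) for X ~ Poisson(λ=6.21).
0.900862

We have X ~ Poisson(λ=6.21).

The CDF gives us P(X ≤ k).

Using the CDF:
P(X ≤ 9) = 0.900862

This means there's approximately a 90.1% chance that X is at most 9.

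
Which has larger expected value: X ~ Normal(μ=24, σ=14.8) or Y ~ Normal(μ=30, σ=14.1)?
Y has larger mean (30.0000 > 24.0000)

Compute the expected value for each distribution:

X ~ Normal(μ=24, σ=14.8):
E[X] = 24.0000

Y ~ Normal(μ=30, σ=14.1):
E[Y] = 30.0000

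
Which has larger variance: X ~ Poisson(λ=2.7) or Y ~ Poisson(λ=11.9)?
Y has larger variance (11.9000 > 2.7000)

Compute the variance for each distribution:

X ~ Poisson(λ=2.7):
Var(X) = 2.7000

Y ~ Poisson(λ=11.9):
Var(Y) = 11.9000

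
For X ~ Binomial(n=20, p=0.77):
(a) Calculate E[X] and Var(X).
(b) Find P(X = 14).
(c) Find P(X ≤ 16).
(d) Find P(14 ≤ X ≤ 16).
(a) E[X] = 15.4000, Var(X) = 3.5420
(b) P(X = 14) = 0.147782
(c) P(X ≤ 16) = 0.708472
(d) P(14 ≤ X ≤ 16) = 0.552722

We have X ~ Binomial(n=20, p=0.77).

(a) Moments:
E[X] = 15.4000
Var(X) = 3.5420
σ = √Var(X) = 1.8820

(b) Point probability using PMF:
P(X = 14) = 0.147782

(c) Cumulative probability using CDF:
P(X ≤ 16) = F(16) = 0.708472

(d) Range probability:
P(14 ≤ X ≤ 16) = P(X ≤ 16) - P(X ≤ 13)
                   = F(16) - F(13)
                   = 0.708472 - 0.155750
                   = 0.552722

This means approximately 55.3% of outcomes fall in the interval [14, 16].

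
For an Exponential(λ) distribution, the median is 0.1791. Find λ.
λ = 3.8702

For X ~ Exponential(λ), the CDF is F(x) = 1 - e^(-λx).
The median m satisfies F(m) = 0.5:
1 - e^(-λm) = 0.5
e^(-λm) = 0.5
λm = ln(2)
m = ln(2) / λ

Given m = 0.1791:
λ = ln(2) / 0.1791 = 0.693147 / 0.1791 = 3.8702

Verification: ln(2) / 3.8702 = 0.1791 ✓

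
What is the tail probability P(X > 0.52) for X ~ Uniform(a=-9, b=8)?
0.440000

We have X ~ Uniform(a=-9, b=8).

P(X > 0.52) = 1 - P(X ≤ 0.52)
                = 1 - F(0.52)
                = 1 - 0.560000
                = 0.440000

So there's approximately a 44.0% chance that X exceeds 0.52.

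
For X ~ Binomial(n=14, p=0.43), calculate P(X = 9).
0.060542

We have X ~ Binomial(n=14, p=0.43).

For a Binomial distribution, the PMF gives us the probability of each outcome.

Using the PMF formula:
P(X = 9) = 0.060542

Rounded to 4 decimal places: 0.0605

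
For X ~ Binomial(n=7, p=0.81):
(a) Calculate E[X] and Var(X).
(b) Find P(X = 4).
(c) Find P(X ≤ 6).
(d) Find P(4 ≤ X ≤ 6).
(a) E[X] = 5.6700, Var(X) = 1.0773
(b) P(X = 4) = 0.103340
(c) P(X ≤ 6) = 0.771232
(d) P(4 ≤ X ≤ 6) = 0.743305

We have X ~ Binomial(n=7, p=0.81).

(a) Moments:
E[X] = 5.6700
Var(X) = 1.0773
σ = √Var(X) = 1.0379

(b) Point probability using PMF:
P(X = 4) = 0.103340

(c) Cumulative probability using CDF:
P(X ≤ 6) = F(6) = 0.771232

(d) Range probability:
P(4 ≤ X ≤ 6) = P(X ≤ 6) - P(X ≤ 3)
                   = F(6) - F(3)
                   = 0.771232 - 0.027928
                   = 0.743305

This means approximately 74.3% of outcomes fall in the interval [4, 6].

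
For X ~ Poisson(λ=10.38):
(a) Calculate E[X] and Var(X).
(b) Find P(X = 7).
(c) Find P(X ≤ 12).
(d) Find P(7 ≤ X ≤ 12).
(a) E[X] = 10.3800, Var(X) = 10.3800
(b) P(X = 7) = 0.079979
(c) P(X ≤ 12) = 0.754244
(d) P(7 ≤ X ≤ 12) = 0.646301

We have X ~ Poisson(λ=10.38).

(a) Moments:
E[X] = 10.3800
Var(X) = 10.3800
σ = √Var(X) = 3.2218

(b) Point probability using PMF:
P(X = 7) = 0.079979

(c) Cumulative probability using CDF:
P(X ≤ 12) = F(12) = 0.754244

(d) Range probability:
P(7 ≤ X ≤ 12) = P(X ≤ 12) - P(X ≤ 6)
                   = F(12) - F(6)
                   = 0.754244 - 0.107943
                   = 0.646301

This means approximately 64.6% of outcomes fall in the interval [7, 12].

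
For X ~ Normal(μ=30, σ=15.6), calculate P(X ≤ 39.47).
0.728092

We have X ~ Normal(μ=30, σ=15.6).

The CDF gives us P(X ≤ k).

Using the CDF:
P(X ≤ 39.47) = 0.728092

This means there's approximately a 72.8% chance that X is at most 39.47.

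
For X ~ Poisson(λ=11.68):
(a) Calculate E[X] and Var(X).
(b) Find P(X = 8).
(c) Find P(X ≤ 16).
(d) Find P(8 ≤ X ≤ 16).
(a) E[X] = 11.6800, Var(X) = 11.6800
(b) P(X = 8) = 0.072688
(c) P(X ≤ 16) = 0.915158
(d) P(8 ≤ X ≤ 16) = 0.810713

We have X ~ Poisson(λ=11.68).

(a) Moments:
E[X] = 11.6800
Var(X) = 11.6800
σ = √Var(X) = 3.4176

(b) Point probability using PMF:
P(X = 8) = 0.072688

(c) Cumulative probability using CDF:
P(X ≤ 16) = F(16) = 0.915158

(d) Range probability:
P(8 ≤ X ≤ 16) = P(X ≤ 16) - P(X ≤ 7)
                   = F(16) - F(7)
                   = 0.915158 - 0.104445
                   = 0.810713

This means approximately 81.1% of outcomes fall in the interval [8, 16].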